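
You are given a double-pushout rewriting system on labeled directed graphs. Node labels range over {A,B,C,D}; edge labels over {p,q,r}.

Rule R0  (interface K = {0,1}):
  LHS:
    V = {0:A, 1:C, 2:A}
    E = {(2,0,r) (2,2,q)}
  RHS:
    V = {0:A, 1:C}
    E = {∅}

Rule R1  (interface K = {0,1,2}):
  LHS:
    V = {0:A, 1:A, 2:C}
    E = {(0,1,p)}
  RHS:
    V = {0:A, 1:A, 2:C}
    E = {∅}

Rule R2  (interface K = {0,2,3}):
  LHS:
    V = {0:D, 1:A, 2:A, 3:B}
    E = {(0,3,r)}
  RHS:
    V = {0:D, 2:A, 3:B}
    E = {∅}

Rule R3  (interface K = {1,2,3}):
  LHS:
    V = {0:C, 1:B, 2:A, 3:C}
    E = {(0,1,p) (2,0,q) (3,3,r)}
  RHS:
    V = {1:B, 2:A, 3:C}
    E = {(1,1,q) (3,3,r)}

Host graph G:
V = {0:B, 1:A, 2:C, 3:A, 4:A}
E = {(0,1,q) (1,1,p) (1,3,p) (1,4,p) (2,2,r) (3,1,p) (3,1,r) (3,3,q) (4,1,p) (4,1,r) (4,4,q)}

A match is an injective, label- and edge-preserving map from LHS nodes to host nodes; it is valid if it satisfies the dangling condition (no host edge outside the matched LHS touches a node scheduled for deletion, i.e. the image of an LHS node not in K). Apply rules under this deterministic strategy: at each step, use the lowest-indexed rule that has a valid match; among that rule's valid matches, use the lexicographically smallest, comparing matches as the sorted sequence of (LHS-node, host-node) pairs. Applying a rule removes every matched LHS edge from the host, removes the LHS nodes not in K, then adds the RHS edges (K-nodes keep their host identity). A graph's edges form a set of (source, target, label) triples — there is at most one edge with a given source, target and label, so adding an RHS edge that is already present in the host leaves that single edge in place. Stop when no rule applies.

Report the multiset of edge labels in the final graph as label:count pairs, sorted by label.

initial: |V|=5 |E|=11  E = 0-q->1 1-p->1 1-p->3 1-p->4 2-r->2 3-p->1 3-r->1 3-q->3 4-p->1 4-r->1 4-q->4
step 1: apply R1 at {0↦1, 1↦3, 2↦2}  → |V|=5 |E|=10  E = 0-q->1 1-p->1 1-p->4 2-r->2 3-p->1 3-r->1 3-q->3 4-p->1 4-r->1 4-q->4
step 2: apply R1 at {0↦1, 1↦4, 2↦2}  → |V|=5 |E|=9  E = 0-q->1 1-p->1 2-r->2 3-p->1 3-r->1 3-q->3 4-p->1 4-r->1 4-q->4
step 3: apply R1 at {0↦3, 1↦1, 2↦2}  → |V|=5 |E|=8  E = 0-q->1 1-p->1 2-r->2 3-r->1 3-q->3 4-p->1 4-r->1 4-q->4
step 4: apply R0 at {0↦1, 1↦2, 2↦3}  → |V|=4 |E|=6  E = 0-q->1 1-p->1 2-r->2 4-p->1 4-r->1 4-q->4
step 5: apply R1 at {0↦4, 1↦1, 2↦2}  → |V|=4 |E|=5  E = 0-q->1 1-p->1 2-r->2 4-r->1 4-q->4
step 6: apply R0 at {0↦1, 1↦2, 2↦4}  → |V|=3 |E|=3  E = 0-q->1 1-p->1 2-r->2
halt: no rule applies after step 6
NF edges: [(0, 1, 'q'), (1, 1, 'p'), (2, 2, 'r')]

Answer: p:1 q:1 r:1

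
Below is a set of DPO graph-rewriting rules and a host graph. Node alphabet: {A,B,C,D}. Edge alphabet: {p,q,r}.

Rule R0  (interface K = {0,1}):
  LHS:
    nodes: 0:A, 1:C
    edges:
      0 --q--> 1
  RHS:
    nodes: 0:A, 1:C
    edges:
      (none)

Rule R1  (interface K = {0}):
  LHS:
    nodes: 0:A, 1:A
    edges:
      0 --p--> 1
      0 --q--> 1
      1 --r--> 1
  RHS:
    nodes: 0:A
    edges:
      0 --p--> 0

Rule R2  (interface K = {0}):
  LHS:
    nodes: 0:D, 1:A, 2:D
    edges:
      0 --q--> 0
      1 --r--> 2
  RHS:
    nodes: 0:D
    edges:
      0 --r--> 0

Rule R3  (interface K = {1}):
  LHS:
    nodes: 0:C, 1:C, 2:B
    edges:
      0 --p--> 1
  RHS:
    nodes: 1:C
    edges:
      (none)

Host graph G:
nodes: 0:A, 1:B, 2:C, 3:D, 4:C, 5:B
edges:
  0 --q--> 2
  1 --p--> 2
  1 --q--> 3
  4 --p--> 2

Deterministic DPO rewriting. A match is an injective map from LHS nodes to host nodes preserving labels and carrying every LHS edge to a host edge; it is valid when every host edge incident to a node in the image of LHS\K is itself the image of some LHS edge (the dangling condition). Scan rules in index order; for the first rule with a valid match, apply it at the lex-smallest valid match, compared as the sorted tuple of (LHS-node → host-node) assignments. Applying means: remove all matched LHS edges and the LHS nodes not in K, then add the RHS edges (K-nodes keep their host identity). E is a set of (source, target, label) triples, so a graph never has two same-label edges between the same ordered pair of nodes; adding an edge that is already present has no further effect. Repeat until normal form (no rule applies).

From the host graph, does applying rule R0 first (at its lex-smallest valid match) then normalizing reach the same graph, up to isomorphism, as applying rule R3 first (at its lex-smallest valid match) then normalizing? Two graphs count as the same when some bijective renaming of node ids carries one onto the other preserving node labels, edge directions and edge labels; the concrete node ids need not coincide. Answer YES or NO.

Answer: YES

Rewrite trace:
branch R0-first: apply at {0↦0, 1↦2} → |E|=3, then 1 more step(s) → NF |V|=4 |E|=2 V={0:A, 1:B, 2:C, 3:D} E=1-p->2 1-q->3
branch R3-first: apply at {0↦4, 1↦2, 2↦5} → |E|=3, then 1 more step(s) → NF |V|=4 |E|=2 V={0:A, 1:B, 2:C, 3:D} E=1-p->2 1-q->3
graphs isomorphic (equal up to label-preserving node renaming)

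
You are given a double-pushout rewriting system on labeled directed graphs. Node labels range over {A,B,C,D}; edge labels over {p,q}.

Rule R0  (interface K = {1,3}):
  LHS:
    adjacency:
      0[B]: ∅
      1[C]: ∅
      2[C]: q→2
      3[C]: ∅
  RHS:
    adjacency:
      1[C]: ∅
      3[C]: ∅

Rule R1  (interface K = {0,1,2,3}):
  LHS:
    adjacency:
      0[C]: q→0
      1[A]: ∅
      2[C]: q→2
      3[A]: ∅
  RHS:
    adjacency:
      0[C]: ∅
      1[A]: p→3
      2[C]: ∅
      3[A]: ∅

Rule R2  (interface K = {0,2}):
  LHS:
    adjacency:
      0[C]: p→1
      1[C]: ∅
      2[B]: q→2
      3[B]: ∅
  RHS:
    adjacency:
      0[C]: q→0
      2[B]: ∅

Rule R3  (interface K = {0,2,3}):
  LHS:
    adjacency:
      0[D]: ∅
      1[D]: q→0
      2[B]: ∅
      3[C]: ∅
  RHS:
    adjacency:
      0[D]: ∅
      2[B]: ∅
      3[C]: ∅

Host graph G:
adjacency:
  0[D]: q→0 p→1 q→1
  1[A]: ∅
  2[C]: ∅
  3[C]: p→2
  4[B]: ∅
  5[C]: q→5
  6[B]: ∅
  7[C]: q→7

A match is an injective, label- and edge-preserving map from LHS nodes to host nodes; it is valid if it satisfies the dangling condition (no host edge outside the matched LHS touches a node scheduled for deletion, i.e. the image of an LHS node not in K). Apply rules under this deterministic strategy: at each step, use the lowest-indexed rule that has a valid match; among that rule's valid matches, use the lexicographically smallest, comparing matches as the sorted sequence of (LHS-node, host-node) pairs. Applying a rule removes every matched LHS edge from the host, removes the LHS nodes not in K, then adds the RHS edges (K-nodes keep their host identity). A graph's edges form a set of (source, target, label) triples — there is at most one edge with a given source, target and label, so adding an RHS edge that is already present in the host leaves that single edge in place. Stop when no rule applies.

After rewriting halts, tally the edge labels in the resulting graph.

start.  V:8 E:6  edges: 0-q->0 0-p->1 0-q->1 3-p->2 5-q->5 7-q->7
1. fire R0 via {0↦4, 1↦2, 2↦5, 3↦3}  →  V:6 E:5  edges: 0-q->0 0-p->1 0-q->1 3-p->2 7-q->7
2. fire R0 via {0↦6, 1↦2, 2↦7, 3↦3}  →  V:4 E:4  edges: 0-q->0 0-p->1 0-q->1 3-p->2
normal form: no rule applies after step 2
NF edges: [(0, 0, 'q'), (0, 1, 'p'), (0, 1, 'q'), (3, 2, 'p')]

Answer: p:2 q:2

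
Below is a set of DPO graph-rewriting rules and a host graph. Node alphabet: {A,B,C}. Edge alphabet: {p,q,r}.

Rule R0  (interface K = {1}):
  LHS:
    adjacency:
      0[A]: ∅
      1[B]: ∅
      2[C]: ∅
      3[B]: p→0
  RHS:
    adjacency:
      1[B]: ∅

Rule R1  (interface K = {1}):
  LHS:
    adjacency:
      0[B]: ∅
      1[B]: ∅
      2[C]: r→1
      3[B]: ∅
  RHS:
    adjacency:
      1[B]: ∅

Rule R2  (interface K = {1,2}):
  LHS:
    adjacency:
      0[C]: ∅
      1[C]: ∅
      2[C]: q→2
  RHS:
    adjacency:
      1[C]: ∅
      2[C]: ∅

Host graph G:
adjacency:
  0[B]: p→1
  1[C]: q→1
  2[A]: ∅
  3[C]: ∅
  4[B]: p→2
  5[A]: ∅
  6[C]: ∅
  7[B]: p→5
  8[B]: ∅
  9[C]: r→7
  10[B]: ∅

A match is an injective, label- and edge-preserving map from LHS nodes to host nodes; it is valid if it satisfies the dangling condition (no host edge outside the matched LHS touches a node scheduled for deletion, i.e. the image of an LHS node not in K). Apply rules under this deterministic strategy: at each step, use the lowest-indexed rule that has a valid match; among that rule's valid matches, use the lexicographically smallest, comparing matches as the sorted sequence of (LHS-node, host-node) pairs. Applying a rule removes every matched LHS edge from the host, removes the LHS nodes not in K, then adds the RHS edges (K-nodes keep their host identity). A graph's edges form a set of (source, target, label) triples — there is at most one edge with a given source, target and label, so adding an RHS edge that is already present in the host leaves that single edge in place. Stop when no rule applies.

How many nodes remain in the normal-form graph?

Answer: 2

Steps:
initial: |V|=11 |E|=5  E = 0-p->1 1-q->1 4-p->2 7-p->5 9-r->7
step 1: apply R0 at {0↦2, 1↦0, 2↦3, 3↦4}  → |V|=8 |E|=4  E = 0-p->1 1-q->1 7-p->5 9-r->7
step 2: apply R1 at {0↦8, 1↦7, 2↦9, 3↦10}  → |V|=5 |E|=3  E = 0-p->1 1-q->1 7-p->5
step 3: apply R0 at {0↦5, 1↦0, 2↦6, 3↦7}  → |V|=2 |E|=2  E = 0-p->1 1-q->1
halt: no rule applies after step 3
NF nodes: {0:B, 1:C}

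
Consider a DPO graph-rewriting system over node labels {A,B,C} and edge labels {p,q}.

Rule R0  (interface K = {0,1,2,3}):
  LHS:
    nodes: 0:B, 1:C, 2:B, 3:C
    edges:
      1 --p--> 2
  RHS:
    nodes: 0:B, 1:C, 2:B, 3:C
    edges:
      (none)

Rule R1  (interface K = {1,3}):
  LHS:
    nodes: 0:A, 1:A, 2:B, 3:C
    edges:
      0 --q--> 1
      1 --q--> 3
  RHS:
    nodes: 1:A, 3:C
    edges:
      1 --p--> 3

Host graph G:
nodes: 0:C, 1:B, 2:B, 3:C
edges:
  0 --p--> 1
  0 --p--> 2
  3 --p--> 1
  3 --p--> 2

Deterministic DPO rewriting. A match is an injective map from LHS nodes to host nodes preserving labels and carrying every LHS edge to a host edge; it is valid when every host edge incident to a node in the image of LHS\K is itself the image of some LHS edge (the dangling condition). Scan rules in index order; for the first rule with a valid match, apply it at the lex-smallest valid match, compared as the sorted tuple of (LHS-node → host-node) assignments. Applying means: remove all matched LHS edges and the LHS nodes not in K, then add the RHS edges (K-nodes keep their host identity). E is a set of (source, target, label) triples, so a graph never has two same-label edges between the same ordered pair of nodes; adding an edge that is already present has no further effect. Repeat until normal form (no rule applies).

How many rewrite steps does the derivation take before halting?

Answer: 4

Derivation:
start.  V:4 E:4  edges: 0-p->1 0-p->2 3-p->1 3-p->2
1. fire R0 via {0↦1, 1↦0, 2↦2, 3↦3}  →  V:4 E:3  edges: 0-p->1 3-p->1 3-p->2
2. fire R0 via {0↦1, 1↦3, 2↦2, 3↦0}  →  V:4 E:2  edges: 0-p->1 3-p->1
3. fire R0 via {0↦2, 1↦0, 2↦1, 3↦3}  →  V:4 E:1  edges: 3-p->1
4. fire R0 via {0↦2, 1↦3, 2↦1, 3↦0}  →  V:4 E:0  edges: ∅
normal form: no rule applies after step 4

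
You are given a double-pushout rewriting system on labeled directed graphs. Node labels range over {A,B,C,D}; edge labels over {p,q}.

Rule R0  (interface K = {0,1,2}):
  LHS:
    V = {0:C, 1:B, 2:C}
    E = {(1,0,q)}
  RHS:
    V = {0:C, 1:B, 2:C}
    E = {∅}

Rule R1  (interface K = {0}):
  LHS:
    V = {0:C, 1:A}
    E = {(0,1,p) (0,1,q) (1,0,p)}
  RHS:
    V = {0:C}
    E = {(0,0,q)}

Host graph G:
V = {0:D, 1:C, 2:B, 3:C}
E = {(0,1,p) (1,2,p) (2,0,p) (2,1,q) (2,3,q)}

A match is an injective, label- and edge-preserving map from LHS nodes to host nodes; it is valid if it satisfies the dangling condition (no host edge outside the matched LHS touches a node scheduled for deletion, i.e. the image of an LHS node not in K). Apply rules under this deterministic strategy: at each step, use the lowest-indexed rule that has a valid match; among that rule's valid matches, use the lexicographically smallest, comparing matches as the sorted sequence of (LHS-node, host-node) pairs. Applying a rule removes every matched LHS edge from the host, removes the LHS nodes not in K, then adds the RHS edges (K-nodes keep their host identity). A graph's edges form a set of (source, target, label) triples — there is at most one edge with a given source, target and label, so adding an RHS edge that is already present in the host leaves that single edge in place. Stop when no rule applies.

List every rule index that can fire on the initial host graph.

R0: 2 valid matches — {0↦1, 1↦2, 2↦3}, {0↦3, 1↦2, 2↦1}
R1: no valid match — LHS pattern not found

Answer: [R0]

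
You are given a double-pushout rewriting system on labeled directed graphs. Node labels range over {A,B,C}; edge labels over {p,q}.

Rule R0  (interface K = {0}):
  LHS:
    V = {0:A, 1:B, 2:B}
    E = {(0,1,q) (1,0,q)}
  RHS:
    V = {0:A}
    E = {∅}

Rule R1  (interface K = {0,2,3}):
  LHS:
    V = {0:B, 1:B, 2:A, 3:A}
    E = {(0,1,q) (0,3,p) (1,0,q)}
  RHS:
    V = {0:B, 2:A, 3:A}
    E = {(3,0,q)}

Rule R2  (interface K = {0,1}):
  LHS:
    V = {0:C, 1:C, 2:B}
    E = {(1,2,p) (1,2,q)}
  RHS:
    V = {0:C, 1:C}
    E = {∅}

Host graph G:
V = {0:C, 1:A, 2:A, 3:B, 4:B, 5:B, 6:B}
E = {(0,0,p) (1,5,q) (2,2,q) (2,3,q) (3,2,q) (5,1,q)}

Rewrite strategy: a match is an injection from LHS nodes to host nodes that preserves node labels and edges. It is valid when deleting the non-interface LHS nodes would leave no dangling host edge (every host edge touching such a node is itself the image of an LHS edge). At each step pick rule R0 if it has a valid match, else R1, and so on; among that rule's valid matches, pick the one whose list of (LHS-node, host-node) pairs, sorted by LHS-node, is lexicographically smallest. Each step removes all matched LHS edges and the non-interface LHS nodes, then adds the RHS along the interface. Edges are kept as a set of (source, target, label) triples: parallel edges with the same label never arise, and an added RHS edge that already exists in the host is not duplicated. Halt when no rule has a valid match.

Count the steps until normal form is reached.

Answer: 2

Steps:
initial: |V|=7 |E|=6  E = 0-p->0 1-q->5 2-q->2 2-q->3 3-q->2 5-q->1
step 1: apply R0 at {0↦1, 1↦5, 2↦4}  → |V|=5 |E|=4  E = 0-p->0 2-q->2 2-q->3 3-q->2
step 2: apply R0 at {0↦2, 1↦3, 2↦6}  → |V|=3 |E|=2  E = 0-p->0 2-q->2
halt: no rule applies after step 2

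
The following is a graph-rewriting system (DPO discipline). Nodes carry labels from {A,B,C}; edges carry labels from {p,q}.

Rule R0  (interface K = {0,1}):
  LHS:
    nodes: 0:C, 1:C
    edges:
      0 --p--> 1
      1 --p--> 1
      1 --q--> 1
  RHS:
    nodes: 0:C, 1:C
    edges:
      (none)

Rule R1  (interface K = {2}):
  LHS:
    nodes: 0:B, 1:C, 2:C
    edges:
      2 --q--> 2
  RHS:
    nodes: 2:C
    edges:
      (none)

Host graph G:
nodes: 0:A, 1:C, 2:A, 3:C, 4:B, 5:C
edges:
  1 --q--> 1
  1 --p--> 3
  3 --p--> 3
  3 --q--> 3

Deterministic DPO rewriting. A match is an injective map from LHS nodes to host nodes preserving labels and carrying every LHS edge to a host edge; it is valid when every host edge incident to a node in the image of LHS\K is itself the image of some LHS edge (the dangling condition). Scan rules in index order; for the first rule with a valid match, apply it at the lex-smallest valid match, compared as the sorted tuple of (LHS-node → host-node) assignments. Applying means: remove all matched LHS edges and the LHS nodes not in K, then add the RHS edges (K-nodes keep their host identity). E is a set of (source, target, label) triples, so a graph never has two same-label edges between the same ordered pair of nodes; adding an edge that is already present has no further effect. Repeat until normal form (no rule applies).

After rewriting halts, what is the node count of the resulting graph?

Answer: 4

Derivation:
start.  V:6 E:4  edges: 1-q->1 1-p->3 3-p->3 3-q->3
1. fire R0 via {0↦1, 1↦3}  →  V:6 E:1  edges: 1-q->1
2. fire R1 via {0↦4, 1↦3, 2↦1}  →  V:4 E:0  edges: ∅
final graph: no rule applies after step 2
NF nodes: {0:A, 1:C, 2:A, 5:C}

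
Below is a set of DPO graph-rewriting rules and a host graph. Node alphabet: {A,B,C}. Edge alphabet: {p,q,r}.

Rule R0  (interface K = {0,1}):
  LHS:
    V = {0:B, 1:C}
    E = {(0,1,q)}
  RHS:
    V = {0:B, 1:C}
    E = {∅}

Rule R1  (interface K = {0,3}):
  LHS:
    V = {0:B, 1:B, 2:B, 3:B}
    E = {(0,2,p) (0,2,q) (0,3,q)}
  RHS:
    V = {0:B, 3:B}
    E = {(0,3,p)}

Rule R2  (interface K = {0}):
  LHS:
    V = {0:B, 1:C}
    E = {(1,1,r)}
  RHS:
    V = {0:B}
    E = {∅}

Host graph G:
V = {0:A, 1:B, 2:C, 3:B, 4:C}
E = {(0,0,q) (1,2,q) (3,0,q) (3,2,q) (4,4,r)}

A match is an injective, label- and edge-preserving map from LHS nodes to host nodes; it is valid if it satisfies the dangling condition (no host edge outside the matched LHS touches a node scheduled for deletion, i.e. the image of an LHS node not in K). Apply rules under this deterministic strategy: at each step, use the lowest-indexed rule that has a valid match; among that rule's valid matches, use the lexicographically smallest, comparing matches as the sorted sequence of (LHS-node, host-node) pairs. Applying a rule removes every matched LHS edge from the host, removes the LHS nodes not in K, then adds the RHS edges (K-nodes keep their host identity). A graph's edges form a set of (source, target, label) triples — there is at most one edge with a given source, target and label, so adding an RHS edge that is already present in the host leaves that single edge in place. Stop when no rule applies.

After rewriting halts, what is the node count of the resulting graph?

initial: |V|=5 |E|=5  E = 0-q->0 1-q->2 3-q->0 3-q->2 4-r->4
step 1: apply R0 at {0↦1, 1↦2}  → |V|=5 |E|=4  E = 0-q->0 3-q->0 3-q->2 4-r->4
step 2: apply R0 at {0↦3, 1↦2}  → |V|=5 |E|=3  E = 0-q->0 3-q->0 4-r->4
step 3: apply R2 at {0↦1, 1↦4}  → |V|=4 |E|=2  E = 0-q->0 3-q->0
final graph: no rule applies after step 3
NF nodes: {0:A, 1:B, 2:C, 3:B}

Answer: 4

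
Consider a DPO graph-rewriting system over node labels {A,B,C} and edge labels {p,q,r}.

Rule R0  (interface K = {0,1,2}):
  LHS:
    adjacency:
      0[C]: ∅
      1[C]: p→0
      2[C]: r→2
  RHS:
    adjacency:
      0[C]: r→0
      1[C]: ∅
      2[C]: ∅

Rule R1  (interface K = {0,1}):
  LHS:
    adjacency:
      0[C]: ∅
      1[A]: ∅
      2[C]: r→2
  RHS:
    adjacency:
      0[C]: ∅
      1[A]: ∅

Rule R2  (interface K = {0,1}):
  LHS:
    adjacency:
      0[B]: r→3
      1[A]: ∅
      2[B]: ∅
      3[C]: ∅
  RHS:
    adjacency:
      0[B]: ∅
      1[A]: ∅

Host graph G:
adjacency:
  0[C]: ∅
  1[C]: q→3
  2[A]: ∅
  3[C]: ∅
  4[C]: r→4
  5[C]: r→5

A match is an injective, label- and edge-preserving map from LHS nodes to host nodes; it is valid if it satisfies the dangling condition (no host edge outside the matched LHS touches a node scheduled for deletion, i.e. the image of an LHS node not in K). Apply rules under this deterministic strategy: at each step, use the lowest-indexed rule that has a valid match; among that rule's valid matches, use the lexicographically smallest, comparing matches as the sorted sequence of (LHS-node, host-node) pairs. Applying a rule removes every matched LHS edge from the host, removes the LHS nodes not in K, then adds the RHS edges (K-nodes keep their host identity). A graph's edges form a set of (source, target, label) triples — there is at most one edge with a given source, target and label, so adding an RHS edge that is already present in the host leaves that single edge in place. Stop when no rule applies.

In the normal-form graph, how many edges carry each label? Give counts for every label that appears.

Answer: q:1

Rewrite trace:
initial: |V|=6 |E|=3  E = 1-q->3 4-r->4 5-r->5
step 1: apply R1 at {0↦0, 1↦2, 2↦4}  → |V|=5 |E|=2  E = 1-q->3 5-r->5
step 2: apply R1 at {0↦0, 1↦2, 2↦5}  → |V|=4 |E|=1  E = 1-q->3
normal form: no rule applies after step 2
NF edges: [(1, 3, 'q')]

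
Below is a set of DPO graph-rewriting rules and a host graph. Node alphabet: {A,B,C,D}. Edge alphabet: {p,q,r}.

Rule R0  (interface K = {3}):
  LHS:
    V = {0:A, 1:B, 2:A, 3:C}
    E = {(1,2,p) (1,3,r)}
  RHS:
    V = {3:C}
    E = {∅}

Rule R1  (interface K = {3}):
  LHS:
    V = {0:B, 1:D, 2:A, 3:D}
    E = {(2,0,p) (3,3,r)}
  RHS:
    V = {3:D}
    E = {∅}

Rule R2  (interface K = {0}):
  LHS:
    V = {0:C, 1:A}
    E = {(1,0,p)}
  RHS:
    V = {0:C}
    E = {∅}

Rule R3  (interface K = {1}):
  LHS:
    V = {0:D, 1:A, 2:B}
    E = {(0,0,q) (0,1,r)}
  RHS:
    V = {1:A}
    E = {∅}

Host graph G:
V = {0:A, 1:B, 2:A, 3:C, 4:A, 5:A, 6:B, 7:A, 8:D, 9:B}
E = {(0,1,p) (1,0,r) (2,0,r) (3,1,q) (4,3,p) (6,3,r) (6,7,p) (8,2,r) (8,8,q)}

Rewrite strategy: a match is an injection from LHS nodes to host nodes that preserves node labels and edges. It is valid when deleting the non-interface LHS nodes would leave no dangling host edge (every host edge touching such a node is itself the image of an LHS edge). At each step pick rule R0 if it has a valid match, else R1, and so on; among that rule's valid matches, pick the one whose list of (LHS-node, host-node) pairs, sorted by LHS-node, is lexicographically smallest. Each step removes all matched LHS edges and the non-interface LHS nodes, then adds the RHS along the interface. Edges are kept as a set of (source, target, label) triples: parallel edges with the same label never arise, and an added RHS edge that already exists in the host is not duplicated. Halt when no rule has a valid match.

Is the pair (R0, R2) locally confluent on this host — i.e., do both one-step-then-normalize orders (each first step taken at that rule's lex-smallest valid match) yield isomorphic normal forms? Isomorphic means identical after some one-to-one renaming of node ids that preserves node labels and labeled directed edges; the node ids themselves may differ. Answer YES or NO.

Answer: YES

Rewrite trace:
branch R0-first: apply at {0↦5, 1↦6, 2↦7, 3↦3} → |E|=7, then 2 more step(s) → NF |V|=4 |E|=4 V={0:A, 1:B, 2:A, 3:C} E=0-p->1 1-r->0 2-r->0 3-q->1
branch R2-first: apply at {0↦3, 1↦4} → |E|=8, then 2 more step(s) → NF |V|=4 |E|=4 V={0:A, 1:B, 2:A, 3:C} E=0-p->1 1-r->0 2-r->0 3-q->1
graphs isomorphic (equal up to label-preserving node renaming)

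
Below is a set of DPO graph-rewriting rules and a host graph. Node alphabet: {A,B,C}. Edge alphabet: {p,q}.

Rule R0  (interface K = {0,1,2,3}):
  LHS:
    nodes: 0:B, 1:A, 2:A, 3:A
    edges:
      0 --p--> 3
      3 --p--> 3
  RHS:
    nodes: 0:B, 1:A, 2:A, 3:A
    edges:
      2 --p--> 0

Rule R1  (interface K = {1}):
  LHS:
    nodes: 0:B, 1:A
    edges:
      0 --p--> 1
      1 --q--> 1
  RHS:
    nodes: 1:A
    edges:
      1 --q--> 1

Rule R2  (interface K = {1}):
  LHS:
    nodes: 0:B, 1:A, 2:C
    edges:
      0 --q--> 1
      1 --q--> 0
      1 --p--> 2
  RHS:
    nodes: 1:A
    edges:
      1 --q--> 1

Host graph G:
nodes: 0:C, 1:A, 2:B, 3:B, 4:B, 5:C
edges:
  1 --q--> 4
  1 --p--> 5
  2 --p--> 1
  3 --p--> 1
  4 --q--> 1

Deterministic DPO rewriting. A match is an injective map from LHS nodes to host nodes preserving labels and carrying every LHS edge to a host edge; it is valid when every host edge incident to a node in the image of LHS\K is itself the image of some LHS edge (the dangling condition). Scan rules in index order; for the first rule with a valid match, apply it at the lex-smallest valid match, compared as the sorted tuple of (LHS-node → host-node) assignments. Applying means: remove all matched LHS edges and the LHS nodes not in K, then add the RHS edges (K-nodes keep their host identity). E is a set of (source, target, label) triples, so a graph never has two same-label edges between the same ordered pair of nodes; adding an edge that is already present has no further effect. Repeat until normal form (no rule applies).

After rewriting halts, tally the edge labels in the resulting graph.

Answer: q:1

Rewrite trace:
start.  V:6 E:5  edges: 1-q->4 1-p->5 2-p->1 3-p->1 4-q->1
1. fire R2 via {0↦4, 1↦1, 2↦5}  →  V:4 E:3  edges: 1-q->1 2-p->1 3-p->1
2. fire R1 via {0↦2, 1↦1}  →  V:3 E:2  edges: 1-q->1 3-p->1
3. fire R1 via {0↦3, 1↦1}  →  V:2 E:1  edges: 1-q->1
final graph: no rule applies after step 3
NF edges: [(1, 1, 'q')]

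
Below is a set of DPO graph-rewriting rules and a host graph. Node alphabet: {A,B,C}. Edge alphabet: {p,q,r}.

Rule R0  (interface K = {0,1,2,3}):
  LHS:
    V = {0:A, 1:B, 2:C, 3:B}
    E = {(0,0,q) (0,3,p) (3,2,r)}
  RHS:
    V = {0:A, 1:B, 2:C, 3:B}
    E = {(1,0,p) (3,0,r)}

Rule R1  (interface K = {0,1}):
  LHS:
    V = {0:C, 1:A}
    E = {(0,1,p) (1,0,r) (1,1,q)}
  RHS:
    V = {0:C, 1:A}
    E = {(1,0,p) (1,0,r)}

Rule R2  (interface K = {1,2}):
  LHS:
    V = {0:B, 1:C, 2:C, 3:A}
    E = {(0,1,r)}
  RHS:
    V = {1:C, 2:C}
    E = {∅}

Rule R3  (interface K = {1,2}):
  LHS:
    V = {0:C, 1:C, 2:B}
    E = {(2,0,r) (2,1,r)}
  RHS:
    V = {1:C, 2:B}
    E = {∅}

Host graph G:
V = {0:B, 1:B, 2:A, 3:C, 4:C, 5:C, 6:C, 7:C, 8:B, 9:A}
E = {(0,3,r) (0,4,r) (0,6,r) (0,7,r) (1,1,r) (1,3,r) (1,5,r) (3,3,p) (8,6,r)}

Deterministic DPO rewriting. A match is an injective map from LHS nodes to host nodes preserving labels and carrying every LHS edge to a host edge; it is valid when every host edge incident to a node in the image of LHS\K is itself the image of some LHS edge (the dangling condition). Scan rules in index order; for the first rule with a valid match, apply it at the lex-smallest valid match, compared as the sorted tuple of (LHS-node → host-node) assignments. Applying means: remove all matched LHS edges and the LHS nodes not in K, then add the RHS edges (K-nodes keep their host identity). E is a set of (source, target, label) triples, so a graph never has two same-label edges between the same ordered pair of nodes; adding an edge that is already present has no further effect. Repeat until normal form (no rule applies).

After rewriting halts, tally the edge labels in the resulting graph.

initial: |V|=10 |E|=9  E = 0-r->3 0-r->4 0-r->6 0-r->7 1-r->1 1-r->3 1-r->5 3-p->3 8-r->6
step 1: apply R2 at {0↦8, 1↦6, 2↦3, 3↦2}  → |V|=8 |E|=8  E = 0-r->3 0-r->4 0-r->6 0-r->7 1-r->1 1-r->3 1-r->5 3-p->3
step 2: apply R3 at {0↦4, 1↦3, 2↦0}  → |V|=7 |E|=6  E = 0-r->6 0-r->7 1-r->1 1-r->3 1-r->5 3-p->3
step 3: apply R3 at {0↦5, 1↦3, 2↦1}  → |V|=6 |E|=4  E = 0-r->6 0-r->7 1-r->1 3-p->3
step 4: apply R3 at {0↦6, 1↦7, 2↦0}  → |V|=5 |E|=2  E = 1-r->1 3-p->3
normal form: no rule applies after step 4
NF edges: [(1, 1, 'r'), (3, 3, 'p')]

Answer: p:1 r:1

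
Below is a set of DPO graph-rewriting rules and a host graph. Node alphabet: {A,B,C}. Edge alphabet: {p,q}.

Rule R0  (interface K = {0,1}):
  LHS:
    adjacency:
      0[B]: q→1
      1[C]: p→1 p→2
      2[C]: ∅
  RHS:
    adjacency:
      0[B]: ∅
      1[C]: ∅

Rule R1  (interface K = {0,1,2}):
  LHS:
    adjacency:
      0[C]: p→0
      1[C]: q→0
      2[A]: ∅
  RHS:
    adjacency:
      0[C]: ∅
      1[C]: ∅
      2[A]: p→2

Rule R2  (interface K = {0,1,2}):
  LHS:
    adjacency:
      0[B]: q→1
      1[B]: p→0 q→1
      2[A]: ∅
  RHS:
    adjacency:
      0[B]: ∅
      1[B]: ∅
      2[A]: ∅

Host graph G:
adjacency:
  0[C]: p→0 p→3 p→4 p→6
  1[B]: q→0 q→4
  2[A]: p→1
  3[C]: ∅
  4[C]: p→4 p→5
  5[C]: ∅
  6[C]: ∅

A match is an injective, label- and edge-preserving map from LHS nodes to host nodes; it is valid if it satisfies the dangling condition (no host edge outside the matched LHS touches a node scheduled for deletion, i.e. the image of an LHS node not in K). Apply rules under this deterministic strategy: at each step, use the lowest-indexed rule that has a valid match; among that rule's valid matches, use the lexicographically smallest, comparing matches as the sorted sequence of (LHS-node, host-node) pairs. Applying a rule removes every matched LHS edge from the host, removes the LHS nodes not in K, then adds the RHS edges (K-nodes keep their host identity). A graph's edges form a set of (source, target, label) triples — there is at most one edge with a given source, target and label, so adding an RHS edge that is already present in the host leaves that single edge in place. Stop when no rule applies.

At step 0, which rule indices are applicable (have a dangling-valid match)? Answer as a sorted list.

R0: 3 valid matches — {0↦1, 1↦0, 2↦3}, {0↦1, 1↦0, 2↦6}, {0↦1, 1↦4, 2↦5}
R1: no valid match — LHS pattern not found
R2: no valid match — LHS pattern not found

Answer: [R0]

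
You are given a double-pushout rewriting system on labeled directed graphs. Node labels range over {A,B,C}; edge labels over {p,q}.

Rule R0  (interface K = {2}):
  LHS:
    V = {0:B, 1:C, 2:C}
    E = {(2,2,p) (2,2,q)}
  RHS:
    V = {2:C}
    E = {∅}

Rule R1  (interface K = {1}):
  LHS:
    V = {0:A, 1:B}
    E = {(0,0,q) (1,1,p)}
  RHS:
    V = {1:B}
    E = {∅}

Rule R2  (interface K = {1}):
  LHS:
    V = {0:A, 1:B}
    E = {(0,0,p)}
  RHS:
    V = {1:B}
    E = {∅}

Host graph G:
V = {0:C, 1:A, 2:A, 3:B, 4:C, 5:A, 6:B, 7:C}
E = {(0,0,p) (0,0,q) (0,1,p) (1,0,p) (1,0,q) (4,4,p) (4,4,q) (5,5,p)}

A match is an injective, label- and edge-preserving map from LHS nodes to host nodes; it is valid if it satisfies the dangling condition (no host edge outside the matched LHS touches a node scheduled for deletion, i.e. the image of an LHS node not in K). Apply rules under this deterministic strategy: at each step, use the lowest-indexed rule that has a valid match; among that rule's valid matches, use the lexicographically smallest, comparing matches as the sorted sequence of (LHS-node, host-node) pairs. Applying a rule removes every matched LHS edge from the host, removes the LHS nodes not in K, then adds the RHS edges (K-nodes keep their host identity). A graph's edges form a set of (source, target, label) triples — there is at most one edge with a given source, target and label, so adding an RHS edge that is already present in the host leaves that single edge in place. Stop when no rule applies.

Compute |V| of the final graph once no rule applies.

start.  V:8 E:8  edges: 0-p->0 0-q->0 0-p->1 1-p->0 1-q->0 4-p->4 4-q->4 5-p->5
1. fire R0 via {0↦3, 1↦7, 2↦0}  →  V:6 E:6  edges: 0-p->1 1-p->0 1-q->0 4-p->4 4-q->4 5-p->5
2. fire R2 via {0↦5, 1↦6}  →  V:5 E:5  edges: 0-p->1 1-p->0 1-q->0 4-p->4 4-q->4
normal form: no rule applies after step 2
NF nodes: {0:C, 1:A, 2:A, 4:C, 6:B}

Answer: 5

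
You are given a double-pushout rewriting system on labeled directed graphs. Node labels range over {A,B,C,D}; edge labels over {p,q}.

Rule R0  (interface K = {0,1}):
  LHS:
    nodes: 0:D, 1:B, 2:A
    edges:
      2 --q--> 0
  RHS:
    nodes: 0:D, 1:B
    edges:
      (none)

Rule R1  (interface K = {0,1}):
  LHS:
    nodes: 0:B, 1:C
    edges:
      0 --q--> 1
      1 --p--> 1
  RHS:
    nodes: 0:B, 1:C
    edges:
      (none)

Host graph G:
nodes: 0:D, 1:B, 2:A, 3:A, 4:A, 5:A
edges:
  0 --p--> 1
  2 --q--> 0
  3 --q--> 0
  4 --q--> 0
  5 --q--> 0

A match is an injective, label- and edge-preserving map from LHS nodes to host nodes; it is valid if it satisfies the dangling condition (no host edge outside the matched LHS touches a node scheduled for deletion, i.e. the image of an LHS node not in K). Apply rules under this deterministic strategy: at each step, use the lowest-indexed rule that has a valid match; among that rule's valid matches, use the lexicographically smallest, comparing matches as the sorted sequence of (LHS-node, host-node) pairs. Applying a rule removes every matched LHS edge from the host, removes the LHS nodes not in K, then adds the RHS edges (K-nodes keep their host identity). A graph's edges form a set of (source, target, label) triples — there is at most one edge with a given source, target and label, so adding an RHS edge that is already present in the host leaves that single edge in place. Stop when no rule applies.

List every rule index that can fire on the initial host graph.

Answer: [R0]

Rewrite trace:
R0: 4 valid matches — {0↦0, 1↦1, 2↦2}, {0↦0, 1↦1, 2↦3}, {0↦0, 1↦1, 2↦4} (+1 more)
R1: no valid match — LHS pattern not found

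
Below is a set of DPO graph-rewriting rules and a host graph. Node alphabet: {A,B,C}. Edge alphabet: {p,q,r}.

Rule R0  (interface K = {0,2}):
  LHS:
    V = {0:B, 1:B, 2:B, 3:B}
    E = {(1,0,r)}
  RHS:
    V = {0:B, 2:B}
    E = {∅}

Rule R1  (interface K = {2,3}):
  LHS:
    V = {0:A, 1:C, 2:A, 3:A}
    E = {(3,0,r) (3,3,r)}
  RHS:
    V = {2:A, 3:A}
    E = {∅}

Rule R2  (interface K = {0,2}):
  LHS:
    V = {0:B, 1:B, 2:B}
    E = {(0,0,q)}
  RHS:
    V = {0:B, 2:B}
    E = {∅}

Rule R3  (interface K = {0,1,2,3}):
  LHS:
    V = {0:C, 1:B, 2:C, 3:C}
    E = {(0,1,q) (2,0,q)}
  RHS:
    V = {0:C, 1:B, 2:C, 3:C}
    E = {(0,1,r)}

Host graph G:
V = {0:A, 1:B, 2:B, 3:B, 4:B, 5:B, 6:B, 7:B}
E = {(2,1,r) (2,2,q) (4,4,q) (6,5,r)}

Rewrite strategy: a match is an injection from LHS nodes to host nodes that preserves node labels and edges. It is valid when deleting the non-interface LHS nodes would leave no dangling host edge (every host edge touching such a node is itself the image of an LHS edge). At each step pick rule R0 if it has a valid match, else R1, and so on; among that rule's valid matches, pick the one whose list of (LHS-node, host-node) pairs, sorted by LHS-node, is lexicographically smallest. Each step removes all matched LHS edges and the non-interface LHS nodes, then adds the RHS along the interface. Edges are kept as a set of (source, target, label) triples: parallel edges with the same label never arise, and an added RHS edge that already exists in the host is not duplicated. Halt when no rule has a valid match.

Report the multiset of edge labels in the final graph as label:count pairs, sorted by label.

Answer: q:1

Steps:
start.  V:8 E:4  edges: 2-r->1 2-q->2 4-q->4 6-r->5
1. fire R0 via {0↦5, 1↦6, 2↦1, 3↦3}  →  V:6 E:3  edges: 2-r->1 2-q->2 4-q->4
2. fire R2 via {0↦2, 1↦5, 2↦1}  →  V:5 E:2  edges: 2-r->1 4-q->4
3. fire R0 via {0↦1, 1↦2, 2↦4, 3↦7}  →  V:3 E:1  edges: 4-q->4
final graph: no rule applies after step 3
NF edges: [(4, 4, 'q')]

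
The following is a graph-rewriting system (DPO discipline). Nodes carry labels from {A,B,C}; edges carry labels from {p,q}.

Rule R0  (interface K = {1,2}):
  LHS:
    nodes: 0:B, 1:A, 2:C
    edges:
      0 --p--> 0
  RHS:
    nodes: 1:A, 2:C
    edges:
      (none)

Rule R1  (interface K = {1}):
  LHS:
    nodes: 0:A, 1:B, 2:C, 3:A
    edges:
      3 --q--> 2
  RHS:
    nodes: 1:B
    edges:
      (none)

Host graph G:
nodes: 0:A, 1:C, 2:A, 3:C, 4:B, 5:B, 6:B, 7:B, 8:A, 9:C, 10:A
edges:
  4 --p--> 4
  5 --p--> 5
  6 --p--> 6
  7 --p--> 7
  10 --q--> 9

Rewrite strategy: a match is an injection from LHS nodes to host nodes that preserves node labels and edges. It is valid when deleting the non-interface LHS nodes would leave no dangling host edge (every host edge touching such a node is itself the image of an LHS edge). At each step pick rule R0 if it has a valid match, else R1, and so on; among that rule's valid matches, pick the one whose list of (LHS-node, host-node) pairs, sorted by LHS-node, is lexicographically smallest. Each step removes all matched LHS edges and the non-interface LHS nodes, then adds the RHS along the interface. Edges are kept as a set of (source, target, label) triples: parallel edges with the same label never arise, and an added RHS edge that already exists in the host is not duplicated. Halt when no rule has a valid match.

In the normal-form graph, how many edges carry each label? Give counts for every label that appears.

Answer: q:1

Steps:
initial: |V|=11 |E|=5  E = 4-p->4 5-p->5 6-p->6 7-p->7 10-q->9
step 1: apply R0 at {0↦4, 1↦0, 2↦1}  → |V|=10 |E|=4  E = 5-p->5 6-p->6 7-p->7 10-q->9
step 2: apply R0 at {0↦5, 1↦0, 2↦1}  → |V|=9 |E|=3  E = 6-p->6 7-p->7 10-q->9
step 3: apply R0 at {0↦6, 1↦0, 2↦1}  → |V|=8 |E|=2  E = 7-p->7 10-q->9
step 4: apply R0 at {0↦7, 1↦0, 2↦1}  → |V|=7 |E|=1  E = 10-q->9
halt: no rule applies after step 4
NF edges: [(10, 9, 'q')]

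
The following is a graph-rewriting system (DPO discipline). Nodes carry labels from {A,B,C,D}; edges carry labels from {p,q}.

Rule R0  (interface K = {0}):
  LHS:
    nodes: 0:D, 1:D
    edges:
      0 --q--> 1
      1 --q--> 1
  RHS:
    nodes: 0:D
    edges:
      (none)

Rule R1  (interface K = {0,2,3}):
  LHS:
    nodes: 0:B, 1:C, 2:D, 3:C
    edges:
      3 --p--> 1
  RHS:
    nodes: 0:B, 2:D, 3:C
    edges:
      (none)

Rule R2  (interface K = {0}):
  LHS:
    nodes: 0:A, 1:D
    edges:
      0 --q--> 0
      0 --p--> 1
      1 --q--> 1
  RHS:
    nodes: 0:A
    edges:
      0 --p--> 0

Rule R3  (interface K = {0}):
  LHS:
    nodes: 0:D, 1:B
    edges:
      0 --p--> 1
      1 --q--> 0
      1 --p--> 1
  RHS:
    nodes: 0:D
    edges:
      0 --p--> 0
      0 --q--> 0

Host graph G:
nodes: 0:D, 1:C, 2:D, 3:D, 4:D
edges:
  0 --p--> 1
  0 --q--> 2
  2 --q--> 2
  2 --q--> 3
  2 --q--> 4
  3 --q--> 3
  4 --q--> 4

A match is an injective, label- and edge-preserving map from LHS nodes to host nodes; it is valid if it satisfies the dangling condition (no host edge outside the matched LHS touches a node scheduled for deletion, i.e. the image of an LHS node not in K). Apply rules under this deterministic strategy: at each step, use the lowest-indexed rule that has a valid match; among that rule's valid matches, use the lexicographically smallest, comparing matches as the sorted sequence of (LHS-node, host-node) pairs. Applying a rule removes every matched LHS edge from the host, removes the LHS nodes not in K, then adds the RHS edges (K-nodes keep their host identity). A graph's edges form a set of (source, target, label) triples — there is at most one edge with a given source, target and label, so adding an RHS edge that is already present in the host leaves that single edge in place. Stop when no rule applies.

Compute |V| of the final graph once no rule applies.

[0] host  ⇒  5 nodes, 7 edges  {0-p->1 0-q->2 2-q->2 2-q->3 2-q->4 3-q->3 4-q->4}
[1] R0 @ {0↦2, 1↦3}  ⇒  4 nodes, 5 edges  {0-p->1 0-q->2 2-q->2 2-q->4 4-q->4}
[2] R0 @ {0↦2, 1↦4}  ⇒  3 nodes, 3 edges  {0-p->1 0-q->2 2-q->2}
[3] R0 @ {0↦0, 1↦2}  ⇒  2 nodes, 1 edges  {0-p->1}
normal form: no rule applies after step 3
NF nodes: {0:D, 1:C}

Answer: 2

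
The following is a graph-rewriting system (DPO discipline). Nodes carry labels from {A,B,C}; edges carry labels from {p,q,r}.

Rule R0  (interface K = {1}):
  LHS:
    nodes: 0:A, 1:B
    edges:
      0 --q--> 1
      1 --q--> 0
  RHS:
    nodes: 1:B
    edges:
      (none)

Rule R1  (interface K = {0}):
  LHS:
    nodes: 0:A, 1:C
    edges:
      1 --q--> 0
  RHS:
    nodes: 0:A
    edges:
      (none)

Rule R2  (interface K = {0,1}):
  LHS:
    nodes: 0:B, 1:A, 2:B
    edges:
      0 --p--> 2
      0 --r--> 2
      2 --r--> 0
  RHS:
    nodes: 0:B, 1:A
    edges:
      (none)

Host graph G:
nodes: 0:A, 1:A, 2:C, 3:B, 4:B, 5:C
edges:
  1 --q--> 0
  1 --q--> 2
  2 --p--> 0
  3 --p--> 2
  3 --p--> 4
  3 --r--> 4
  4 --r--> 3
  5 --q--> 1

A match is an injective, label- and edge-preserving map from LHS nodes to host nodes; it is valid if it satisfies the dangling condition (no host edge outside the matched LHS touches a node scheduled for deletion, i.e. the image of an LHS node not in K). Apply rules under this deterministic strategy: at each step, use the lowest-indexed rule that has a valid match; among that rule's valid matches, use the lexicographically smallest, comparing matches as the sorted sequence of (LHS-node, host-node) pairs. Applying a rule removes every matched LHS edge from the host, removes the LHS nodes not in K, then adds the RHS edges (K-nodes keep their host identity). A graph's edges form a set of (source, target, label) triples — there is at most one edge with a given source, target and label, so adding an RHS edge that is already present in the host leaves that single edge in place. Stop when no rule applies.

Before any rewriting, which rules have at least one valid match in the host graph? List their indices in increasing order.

Answer: [R1,R2]

Steps:
R0: no valid match — LHS pattern not found
R1: 1 valid match — {0↦1, 1↦5}
R2: 2 valid matches — {0↦3, 1↦0, 2↦4}, {0↦3, 1↦1, 2↦4}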